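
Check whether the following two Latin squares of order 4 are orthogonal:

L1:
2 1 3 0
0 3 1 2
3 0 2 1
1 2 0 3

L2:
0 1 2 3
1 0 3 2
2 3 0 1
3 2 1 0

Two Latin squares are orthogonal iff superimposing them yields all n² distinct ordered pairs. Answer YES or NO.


Form the n² = 16 superimposed pairs (L1[i][j], L2[i][j]), row by row (rows and columns indexed from 0):
row 0: (2,0) (1,1) (3,2) (0,3)
row 1: (0,1) (3,0) (1,3) (2,2)
row 2: (3,2) (0,3) (2,0) (1,1)
row 3: (1,3) (2,2) (0,1) (3,0)
Orthogonality requires all 16 pairs distinct.
But the pair (3,2) repeats: cell (0,2) has L1 = 3, L2 = 2, and cell (2,0) has L1 = 3, L2 = 2.
A repeated pair means some other pair never occurs (only 8 distinct pairs out of 16), so the squares are not orthogonal.
Conclusion: NO.

NO


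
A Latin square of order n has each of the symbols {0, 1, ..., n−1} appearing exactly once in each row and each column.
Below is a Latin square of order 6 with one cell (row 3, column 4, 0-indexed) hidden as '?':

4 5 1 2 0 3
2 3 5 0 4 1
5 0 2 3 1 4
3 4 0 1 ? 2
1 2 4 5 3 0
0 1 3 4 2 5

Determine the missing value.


Row 3 contains symbols [0, 1, 2, 3, 4] — missing [5].
Column 4 contains symbols [0, 1, 2, 3, 4] — missing [5].
The missing symbol must appear in both missing sets; intersection = [5].
Therefore the hidden value is 5.

Missing value = 5.


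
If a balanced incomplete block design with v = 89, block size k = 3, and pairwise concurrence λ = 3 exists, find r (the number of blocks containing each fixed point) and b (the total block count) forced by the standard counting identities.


Any 2-(v, k, λ) BIBD satisfies two necessary conditions:
  (i)  Each point sits in r blocks, and counting incidences through any fixed point gives r(k − 1) = λ(v − 1), so r = λ(v − 1)/(k − 1).
  (ii) Total incidences bk = vr, so b = vr/k.
Step 1: r = λ(v − 1)/(k − 1) = 3·(89 − 1)/(3 − 1) = 3·88/2 = 264/2 = 132.
Step 2: b = vr/k = 89·132/3 = 11748/3 = 3916.
Check integrality: r = 132 ∈ Z ✓, b = 3916 ∈ Z ✓.
(These identities are necessary conditions: they determine r and b for any design with these parameters, but do not by themselves prove that one exists.)

r = 132, b = 3916.


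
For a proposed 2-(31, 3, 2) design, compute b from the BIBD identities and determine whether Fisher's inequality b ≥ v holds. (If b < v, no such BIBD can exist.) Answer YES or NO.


b = λv(v − 1)/(k(k − 1)) = 2·31·30/(3·2) = 1860/6 = 310.
Compare with v = 31: b ≥ v, so Fisher's inequality holds.

YES


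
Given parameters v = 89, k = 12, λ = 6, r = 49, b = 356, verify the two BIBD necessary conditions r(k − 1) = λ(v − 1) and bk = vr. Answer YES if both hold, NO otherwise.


Condition (i): r(k − 1) = 49·11 = 539; λ(v − 1) = 6·88 = 528. Match? NO.
Condition (ii): bk = 356·12 = 4272; vr = 89·49 = 4361. Match? NO.
Both conditions hold? NO.

NO


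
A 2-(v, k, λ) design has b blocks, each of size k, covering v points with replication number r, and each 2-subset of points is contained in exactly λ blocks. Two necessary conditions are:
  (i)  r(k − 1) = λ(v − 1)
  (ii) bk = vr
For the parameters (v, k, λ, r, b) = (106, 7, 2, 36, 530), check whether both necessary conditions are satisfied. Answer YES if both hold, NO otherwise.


Condition (i): r(k − 1) = 36·6 = 216; λ(v − 1) = 2·105 = 210. Match? NO.
Condition (ii): bk = 530·7 = 3710; vr = 106·36 = 3816. Match? NO.
Both conditions hold? NO.

NO


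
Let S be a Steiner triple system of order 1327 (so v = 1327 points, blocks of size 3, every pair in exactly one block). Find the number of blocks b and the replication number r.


An STS(v) is a 2-(v, 3, 1) BIBD: block size k = 3, λ = 1.
Replication: r(k − 1) = λ(v − 1) ⇒ r·2 = 1327 − 1 = 1326 ⇒ r = 663.
Block count: b = v(v − 1)/6 = 1327·1326/6 = 1759602/6 = 293267.
(Check via bk = vr: 293267·3 = 879801 = 1327·663 = 879801 ✓.)

r = 663, b = 293267.


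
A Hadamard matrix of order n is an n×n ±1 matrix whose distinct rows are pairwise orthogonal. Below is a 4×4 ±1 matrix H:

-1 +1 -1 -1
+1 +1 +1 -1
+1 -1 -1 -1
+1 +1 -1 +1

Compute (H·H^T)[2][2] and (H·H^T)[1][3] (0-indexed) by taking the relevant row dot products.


Row 1 of H: [1, 1, 1, -1].
Row 2 of H: [1, -1, -1, -1].
Row 3 of H: [1, 1, -1, 1].
(H·H^T)[2][2] = Σ_j H[2][j]·H[2][j] = (1)² + (-1)² + (-1)² + (-1)² = 1 + 1 + 1 + 1 = 4.
(H·H^T)[1][3] = Σ_j H[1][j]·H[3][j] = (1)·(1) + (1)·(1) + (1)·(-1) + (-1)·(1) = 1 + 1 + -1 + -1 = 0.
So rows 1 and 3 are orthogonal; the diagonal entry equals n = 4.

(2,2) entry = 4; (1,3) entry = 0.


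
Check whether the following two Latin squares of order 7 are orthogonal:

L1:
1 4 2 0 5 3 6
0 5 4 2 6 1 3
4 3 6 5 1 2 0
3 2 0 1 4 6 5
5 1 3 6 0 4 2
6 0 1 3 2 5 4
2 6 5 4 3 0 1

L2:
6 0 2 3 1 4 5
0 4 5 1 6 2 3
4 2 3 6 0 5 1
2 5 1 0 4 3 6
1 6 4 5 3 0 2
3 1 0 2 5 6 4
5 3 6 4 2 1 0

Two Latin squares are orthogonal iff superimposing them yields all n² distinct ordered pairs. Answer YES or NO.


Form the n² = 49 superimposed pairs (L1[i][j], L2[i][j]), row by row (rows and columns indexed from 0):
row 0: (1,6) (4,0) (2,2) (0,3) (5,1) (3,4) (6,5)
row 1: (0,0) (5,4) (4,5) (2,1) (6,6) (1,2) (3,3)
row 2: (4,4) (3,2) (6,3) (5,6) (1,0) (2,5) (0,1)
row 3: (3,2) (2,5) (0,1) (1,0) (4,4) (6,3) (5,6)
row 4: (5,1) (1,6) (3,4) (6,5) (0,3) (4,0) (2,2)
row 5: (6,3) (0,1) (1,0) (3,2) (2,5) (5,6) (4,4)
row 6: (2,5) (6,3) (5,6) (4,4) (3,2) (0,1) (1,0)
Orthogonality requires all 49 pairs distinct.
But the pair (3,2) repeats: cell (2,1) has L1 = 3, L2 = 2, and cell (3,0) has L1 = 3, L2 = 2.
A repeated pair means some other pair never occurs (only 21 distinct pairs out of 49), so the squares are not orthogonal.
Conclusion: NO.

NO


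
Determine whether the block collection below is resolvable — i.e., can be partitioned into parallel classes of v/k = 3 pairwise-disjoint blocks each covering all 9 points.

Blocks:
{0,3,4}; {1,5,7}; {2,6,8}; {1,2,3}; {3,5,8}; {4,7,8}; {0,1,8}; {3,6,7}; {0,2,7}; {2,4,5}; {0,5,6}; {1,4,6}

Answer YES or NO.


v = 9, block size k = 3, number of blocks = 12.
For resolvability, blocks must partition into parallel classes of size v/k = 3.
Total blocks must therefore be a multiple of 3: 12 = 3·4 + 0 ⇒ divisible ✓.
Greedy packing gives 4 candidate class(es). Each should be a full parallel class (size 3, covers all 9 points).
  Class 1 (3 blocks): {0,3,4}; {1,5,7}; {2,6,8}. Points covered: [0, 1, 2, 3, 4, 5, 6, 7, 8].
  Class 2 (3 blocks): {1,2,3}; {4,7,8}; {0,5,6}. Points covered: [0, 1, 2, 3, 4, 5, 6, 7, 8].
  Class 3 (3 blocks): {3,5,8}; {0,2,7}; {1,4,6}. Points covered: [0, 1, 2, 3, 4, 5, 6, 7, 8].
  Class 4 (3 blocks): {0,1,8}; {3,6,7}; {2,4,5}. Points covered: [0, 1, 2, 3, 4, 5, 6, 7, 8].
All classes full (size 3)? YES. All classes cover every point? YES.
Resolvable? YES.

YES


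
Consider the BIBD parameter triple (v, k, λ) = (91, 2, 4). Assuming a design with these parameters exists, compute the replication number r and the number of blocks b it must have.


Any 2-(v, k, λ) BIBD satisfies two necessary conditions:
  (i)  Each point sits in r blocks, and counting incidences through any fixed point gives r(k − 1) = λ(v − 1), so r = λ(v − 1)/(k − 1).
  (ii) Total incidences bk = vr, so b = vr/k.
Step 1: r = λ(v − 1)/(k − 1) = 4·(91 − 1)/(2 − 1) = 4·90/1 = 360/1 = 360.
Step 2: b = vr/k = 91·360/2 = 32760/2 = 16380.
Check integrality: r = 360 ∈ Z ✓, b = 16380 ∈ Z ✓.
(These identities are necessary conditions: they determine r and b for any design with these parameters, but do not by themselves prove that one exists.)

r = 360, b = 16380.


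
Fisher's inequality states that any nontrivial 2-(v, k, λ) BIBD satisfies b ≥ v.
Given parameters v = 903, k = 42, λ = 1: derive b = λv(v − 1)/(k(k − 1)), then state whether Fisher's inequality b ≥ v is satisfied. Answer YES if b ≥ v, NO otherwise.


b = λv(v − 1)/(k(k − 1)) = 1·903·902/(42·41) = 814506/1722 = 473.
Compare with v = 903: b < v, so Fisher's inequality fails.

NO


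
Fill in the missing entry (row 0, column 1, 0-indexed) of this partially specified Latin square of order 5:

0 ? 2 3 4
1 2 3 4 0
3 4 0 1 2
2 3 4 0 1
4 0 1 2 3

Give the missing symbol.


Row 0 contains symbols [0, 2, 3, 4] — missing [1].
Column 1 contains symbols [0, 2, 3, 4] — missing [1].
The missing symbol must appear in both missing sets; intersection = [1].
Therefore the hidden value is 1.

Missing value = 1.


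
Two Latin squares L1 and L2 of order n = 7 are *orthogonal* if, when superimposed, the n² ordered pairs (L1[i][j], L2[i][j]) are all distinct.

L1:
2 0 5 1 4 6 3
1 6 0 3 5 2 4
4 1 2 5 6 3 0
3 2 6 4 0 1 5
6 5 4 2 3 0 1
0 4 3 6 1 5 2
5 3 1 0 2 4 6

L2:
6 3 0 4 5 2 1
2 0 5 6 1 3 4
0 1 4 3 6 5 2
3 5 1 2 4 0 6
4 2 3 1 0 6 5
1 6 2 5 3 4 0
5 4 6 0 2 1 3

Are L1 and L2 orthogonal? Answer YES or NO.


Form the n² = 49 superimposed pairs (L1[i][j], L2[i][j]), row by row (rows and columns indexed from 0):
row 0: (2,6) (0,3) (5,0) (1,4) (4,5) (6,2) (3,1)
row 1: (1,2) (6,0) (0,5) (3,6) (5,1) (2,3) (4,4)
row 2: (4,0) (1,1) (2,4) (5,3) (6,6) (3,5) (0,2)
row 3: (3,3) (2,5) (6,1) (4,2) (0,4) (1,0) (5,6)
row 4: (6,4) (5,2) (4,3) (2,1) (3,0) (0,6) (1,5)
row 5: (0,1) (4,6) (3,2) (6,5) (1,3) (5,4) (2,0)
row 6: (5,5) (3,4) (1,6) (0,0) (2,2) (4,1) (6,3)
Orthogonality requires all 49 pairs distinct.
Check by first coordinate: for each symbol s of L1, list the L2 entries in the n cells where L1 = s; they must all differ.
  L1 = 0: L2 entries (in reading order) 3, 5, 2, 4, 6, 1, 0 — all 7 distinct ✓
  L1 = 1: L2 entries (in reading order) 4, 2, 1, 0, 5, 3, 6 — all 7 distinct ✓
  L1 = 2: L2 entries (in reading order) 6, 3, 4, 5, 1, 0, 2 — all 7 distinct ✓
  L1 = 3: L2 entries (in reading order) 1, 6, 5, 3, 0, 2, 4 — all 7 distinct ✓
  L1 = 4: L2 entries (in reading order) 5, 4, 0, 2, 3, 6, 1 — all 7 distinct ✓
  L1 = 5: L2 entries (in reading order) 0, 1, 3, 6, 2, 4, 5 — all 7 distinct ✓
  L1 = 6: L2 entries (in reading order) 2, 0, 6, 1, 4, 5, 3 — all 7 distinct ✓
Every symbol of L1 meets every symbol of L2 exactly once, so all 49 pairs are distinct (49 of 49).
Conclusion: YES.

YES


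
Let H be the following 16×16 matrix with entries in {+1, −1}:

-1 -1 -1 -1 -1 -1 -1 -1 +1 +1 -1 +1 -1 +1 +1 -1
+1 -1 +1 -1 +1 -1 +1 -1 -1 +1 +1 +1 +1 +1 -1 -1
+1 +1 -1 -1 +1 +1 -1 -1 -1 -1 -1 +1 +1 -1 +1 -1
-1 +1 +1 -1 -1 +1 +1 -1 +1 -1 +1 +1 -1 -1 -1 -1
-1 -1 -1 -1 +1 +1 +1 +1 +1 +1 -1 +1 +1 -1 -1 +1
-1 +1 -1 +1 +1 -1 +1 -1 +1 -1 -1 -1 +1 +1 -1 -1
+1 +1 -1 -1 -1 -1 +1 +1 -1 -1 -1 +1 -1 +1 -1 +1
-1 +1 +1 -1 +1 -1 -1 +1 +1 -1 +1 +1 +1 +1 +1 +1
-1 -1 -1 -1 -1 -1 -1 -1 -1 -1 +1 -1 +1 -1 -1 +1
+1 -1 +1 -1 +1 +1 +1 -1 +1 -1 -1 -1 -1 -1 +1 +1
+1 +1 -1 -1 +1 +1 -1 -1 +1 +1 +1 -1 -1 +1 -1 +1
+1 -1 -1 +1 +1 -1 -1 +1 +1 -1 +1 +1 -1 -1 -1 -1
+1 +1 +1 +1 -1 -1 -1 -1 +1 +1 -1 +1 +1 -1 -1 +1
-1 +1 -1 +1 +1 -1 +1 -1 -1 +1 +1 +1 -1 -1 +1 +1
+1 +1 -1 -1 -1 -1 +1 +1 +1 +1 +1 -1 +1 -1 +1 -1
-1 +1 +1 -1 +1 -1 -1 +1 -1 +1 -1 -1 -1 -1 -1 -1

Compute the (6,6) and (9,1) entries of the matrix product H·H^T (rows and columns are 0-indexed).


Row 1 of H: [1, -1, 1, -1, 1, -1, 1, -1, -1, 1, 1, 1, 1, 1, -1, -1].
Row 6 of H: [1, 1, -1, -1, -1, -1, 1, 1, -1, -1, -1, 1, -1, 1, -1, 1].
Row 9 of H: [1, -1, 1, -1, 1, 1, 1, -1, 1, -1, -1, -1, -1, -1, 1, 1].
(H·H^T)[6][6] = Σ_j H[6][j]·H[6][j] = (1)² + (1)² + (-1)² + (-1)² + (-1)² + (-1)² + (1)² + (1)² + (-1)² + (-1)² + (-1)² + (1)² + (-1)² + (1)² + (-1)² + (1)² = 1 + 1 + 1 + 1 + 1 + 1 + 1 + 1 + 1 + 1 + 1 + 1 + 1 + 1 + 1 + 1 = 16.
(H·H^T)[9][1] = Σ_j H[9][j]·H[1][j] = (1)·(1) + (-1)·(-1) + (1)·(1) + (-1)·(-1) + (1)·(1) + (1)·(-1) + (1)·(1) + (-1)·(-1) + (1)·(-1) + (-1)·(1) + (-1)·(1) + (-1)·(1) + (-1)·(1) + (-1)·(1) + (1)·(-1) + (1)·(-1) = 1 + 1 + 1 + 1 + 1 + -1 + 1 + 1 + -1 + -1 + -1 + -1 + -1 + -1 + -1 + -1 = -2.
Rows 9 and 1 are not orthogonal (dot product = -2 ≠ 0), so H is not a Hadamard matrix.

(6,6) entry = 16; (9,1) entry = -2.


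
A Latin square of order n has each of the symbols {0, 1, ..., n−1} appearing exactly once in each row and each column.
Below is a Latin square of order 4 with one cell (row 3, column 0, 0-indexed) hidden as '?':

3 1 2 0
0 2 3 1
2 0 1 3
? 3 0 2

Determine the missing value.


Row 3 contains symbols [0, 2, 3] — missing [1].
Column 0 contains symbols [0, 2, 3] — missing [1].
The missing symbol must appear in both missing sets; intersection = [1].
Therefore the hidden value is 1.

Missing value = 1.


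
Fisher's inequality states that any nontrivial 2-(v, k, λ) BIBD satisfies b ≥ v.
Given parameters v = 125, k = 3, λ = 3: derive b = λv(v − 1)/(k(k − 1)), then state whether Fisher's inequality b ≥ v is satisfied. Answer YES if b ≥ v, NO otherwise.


b = λv(v − 1)/(k(k − 1)) = 3·125·124/(3·2) = 46500/6 = 7750.
Compare with v = 125: b ≥ v, so Fisher's inequality holds.

YES


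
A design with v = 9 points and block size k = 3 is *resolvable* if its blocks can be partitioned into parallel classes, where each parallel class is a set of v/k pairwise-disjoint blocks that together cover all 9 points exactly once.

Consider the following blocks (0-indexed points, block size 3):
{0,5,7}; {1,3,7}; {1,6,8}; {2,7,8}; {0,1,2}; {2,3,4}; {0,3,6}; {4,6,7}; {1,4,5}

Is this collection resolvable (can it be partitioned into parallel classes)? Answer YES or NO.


v = 9, block size k = 3, number of blocks = 9.
For resolvability, blocks must partition into parallel classes of size v/k = 3.
Total blocks must therefore be a multiple of 3: 9 = 3·3 + 0 ⇒ divisible ✓.
Consider block {1,3,7}. It intersects every other block in the collection, so no parallel class of size 3 can contain it.
Since every block must belong to some parallel class in a resolution, the collection cannot be partitioned into parallel classes.
Resolvable? NO.

NO


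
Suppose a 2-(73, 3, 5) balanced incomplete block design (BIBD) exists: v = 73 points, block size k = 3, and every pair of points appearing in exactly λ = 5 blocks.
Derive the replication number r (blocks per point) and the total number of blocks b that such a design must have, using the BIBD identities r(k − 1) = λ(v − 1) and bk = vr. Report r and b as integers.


Any 2-(v, k, λ) BIBD satisfies two necessary conditions:
  (i)  Each point sits in r blocks, and counting incidences through any fixed point gives r(k − 1) = λ(v − 1), so r = λ(v − 1)/(k − 1).
  (ii) Total incidences bk = vr, so b = vr/k.
Step 1: r = λ(v − 1)/(k − 1) = 5·(73 − 1)/(3 − 1) = 5·72/2 = 360/2 = 180.
Step 2: b = vr/k = 73·180/3 = 13140/3 = 4380.
Check integrality: r = 180 ∈ Z ✓, b = 4380 ∈ Z ✓.
(These identities are necessary conditions: they determine r and b for any design with these parameters, but do not by themselves prove that one exists.)

r = 180, b = 4380.


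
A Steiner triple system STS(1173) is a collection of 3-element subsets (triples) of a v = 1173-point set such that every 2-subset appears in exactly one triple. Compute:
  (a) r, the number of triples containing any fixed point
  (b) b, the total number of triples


An STS(v) is a 2-(v, 3, 1) BIBD: block size k = 3, λ = 1.
Replication: r(k − 1) = λ(v − 1) ⇒ r·2 = 1173 − 1 = 1172 ⇒ r = 586.
Block count: b = v(v − 1)/6 = 1173·1172/6 = 1374756/6 = 229126.

r = 586, b = 229126.


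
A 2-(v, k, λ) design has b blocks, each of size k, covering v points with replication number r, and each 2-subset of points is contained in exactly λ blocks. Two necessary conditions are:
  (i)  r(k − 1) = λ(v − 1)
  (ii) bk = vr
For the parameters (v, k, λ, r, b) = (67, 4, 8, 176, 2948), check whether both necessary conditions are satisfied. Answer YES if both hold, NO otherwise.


Condition (i): r(k − 1) = 176·3 = 528; λ(v − 1) = 8·66 = 528. Match? YES.
Condition (ii): bk = 2948·4 = 11792; vr = 67·176 = 11792. Match? YES.
Both conditions hold? YES.

YES


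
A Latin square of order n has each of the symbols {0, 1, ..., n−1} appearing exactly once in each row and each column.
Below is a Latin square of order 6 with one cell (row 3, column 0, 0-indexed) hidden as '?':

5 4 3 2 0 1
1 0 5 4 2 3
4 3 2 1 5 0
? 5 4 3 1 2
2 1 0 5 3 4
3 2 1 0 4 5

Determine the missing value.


Row 3 contains symbols [1, 2, 3, 4, 5] — missing [0].
Column 0 contains symbols [1, 2, 3, 4, 5] — missing [0].
The missing symbol must appear in both missing sets; intersection = [0].
Therefore the hidden value is 0.

Missing value = 0.


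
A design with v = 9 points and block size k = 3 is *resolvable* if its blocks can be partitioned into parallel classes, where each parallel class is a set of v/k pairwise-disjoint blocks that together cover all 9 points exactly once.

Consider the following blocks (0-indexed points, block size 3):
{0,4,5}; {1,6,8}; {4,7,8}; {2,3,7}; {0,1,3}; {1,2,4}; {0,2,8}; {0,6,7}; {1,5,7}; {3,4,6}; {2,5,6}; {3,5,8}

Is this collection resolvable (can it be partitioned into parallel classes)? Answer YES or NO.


v = 9, block size k = 3, number of blocks = 12.
For resolvability, blocks must partition into parallel classes of size v/k = 3.
Total blocks must therefore be a multiple of 3: 12 = 3·4 + 0 ⇒ divisible ✓.
Greedy packing gives 4 candidate class(es). Each should be a full parallel class (size 3, covers all 9 points).
  Class 1 (3 blocks): {0,4,5}; {1,6,8}; {2,3,7}. Points covered: [0, 1, 2, 3, 4, 5, 6, 7, 8].
  Class 2 (3 blocks): {4,7,8}; {0,1,3}; {2,5,6}. Points covered: [0, 1, 2, 3, 4, 5, 6, 7, 8].
  Class 3 (3 blocks): {1,2,4}; {0,6,7}; {3,5,8}. Points covered: [0, 1, 2, 3, 4, 5, 6, 7, 8].
  Class 4 (3 blocks): {0,2,8}; {1,5,7}; {3,4,6}. Points covered: [0, 1, 2, 3, 4, 5, 6, 7, 8].
All classes full (size 3)? YES. All classes cover every point? YES.
Resolvable? YES.

YES


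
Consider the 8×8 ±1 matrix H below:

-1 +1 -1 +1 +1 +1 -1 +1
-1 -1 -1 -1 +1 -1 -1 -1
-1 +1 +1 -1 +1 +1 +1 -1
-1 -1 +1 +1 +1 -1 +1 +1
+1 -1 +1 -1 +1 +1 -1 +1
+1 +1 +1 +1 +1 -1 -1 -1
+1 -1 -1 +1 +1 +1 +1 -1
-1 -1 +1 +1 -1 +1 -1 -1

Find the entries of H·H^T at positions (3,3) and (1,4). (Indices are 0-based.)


Row 1 of H: [-1, -1, -1, -1, 1, -1, -1, -1].
Row 3 of H: [-1, -1, 1, 1, 1, -1, 1, 1].
Row 4 of H: [1, -1, 1, -1, 1, 1, -1, 1].
(H·H^T)[3][3] = Σ_j H[3][j]·H[3][j] = (-1)² + (-1)² + (1)² + (1)² + (1)² + (-1)² + (1)² + (1)² = 1 + 1 + 1 + 1 + 1 + 1 + 1 + 1 = 8.
(H·H^T)[1][4] = Σ_j H[1][j]·H[4][j] = (-1)·(1) + (-1)·(-1) + (-1)·(1) + (-1)·(-1) + (1)·(1) + (-1)·(1) + (-1)·(-1) + (-1)·(1) = -1 + 1 + -1 + 1 + 1 + -1 + 1 + -1 = 0.
So rows 1 and 4 are orthogonal; the diagonal entry equals n = 8.

(3,3) entry = 8; (1,4) entry = 0.


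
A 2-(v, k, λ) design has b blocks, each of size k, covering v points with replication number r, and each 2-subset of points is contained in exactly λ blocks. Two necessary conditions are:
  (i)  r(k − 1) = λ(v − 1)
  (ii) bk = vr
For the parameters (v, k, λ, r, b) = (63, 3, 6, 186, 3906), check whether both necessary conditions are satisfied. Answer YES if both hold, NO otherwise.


Condition (i): r(k − 1) = 186·2 = 372; λ(v − 1) = 6·62 = 372. Match? YES.
Condition (ii): bk = 3906·3 = 11718; vr = 63·186 = 11718. Match? YES.
Both conditions hold? YES.

YES


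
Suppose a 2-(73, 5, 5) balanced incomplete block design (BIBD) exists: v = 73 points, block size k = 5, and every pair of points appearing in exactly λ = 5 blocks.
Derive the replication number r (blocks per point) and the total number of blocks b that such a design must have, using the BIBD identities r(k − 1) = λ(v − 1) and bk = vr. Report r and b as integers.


Any 2-(v, k, λ) BIBD satisfies two necessary conditions:
  (i)  Each point sits in r blocks, and counting incidences through any fixed point gives r(k − 1) = λ(v − 1), so r = λ(v − 1)/(k − 1).
  (ii) Total incidences bk = vr, so b = vr/k.
Step 1: r = λ(v − 1)/(k − 1) = 5·(73 − 1)/(5 − 1) = 5·72/4 = 360/4 = 90.
Step 2: b = vr/k = 73·90/5 = 6570/5 = 1314.
Check integrality: r = 90 ∈ Z ✓, b = 1314 ∈ Z ✓.
(These identities are necessary conditions: they determine r and b for any design with these parameters, but do not by themselves prove that one exists.)

r = 90, b = 1314.


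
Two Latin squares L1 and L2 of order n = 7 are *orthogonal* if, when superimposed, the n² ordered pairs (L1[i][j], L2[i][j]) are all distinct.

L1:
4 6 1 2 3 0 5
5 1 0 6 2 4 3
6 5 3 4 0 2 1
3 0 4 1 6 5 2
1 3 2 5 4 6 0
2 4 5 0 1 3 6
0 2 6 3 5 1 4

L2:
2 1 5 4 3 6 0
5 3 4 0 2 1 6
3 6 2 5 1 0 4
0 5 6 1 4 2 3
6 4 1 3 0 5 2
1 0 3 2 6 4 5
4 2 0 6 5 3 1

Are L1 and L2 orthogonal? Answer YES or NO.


Form the n² = 49 superimposed pairs (L1[i][j], L2[i][j]), row by row (rows and columns indexed from 0):
row 0: (4,2) (6,1) (1,5) (2,4) (3,3) (0,6) (5,0)
row 1: (5,5) (1,3) (0,4) (6,0) (2,2) (4,1) (3,6)
row 2: (6,3) (5,6) (3,2) (4,5) (0,1) (2,0) (1,4)
row 3: (3,0) (0,5) (4,6) (1,1) (6,4) (5,2) (2,3)
row 4: (1,6) (3,4) (2,1) (5,3) (4,0) (6,5) (0,2)
row 5: (2,1) (4,0) (5,3) (0,2) (1,6) (3,4) (6,5)
row 6: (0,4) (2,2) (6,0) (3,6) (5,5) (1,3) (4,1)
Orthogonality requires all 49 pairs distinct.
But the pair (2,1) repeats: cell (4,2) has L1 = 2, L2 = 1, and cell (5,0) has L1 = 2, L2 = 1.
A repeated pair means some other pair never occurs (only 35 distinct pairs out of 49), so the squares are not orthogonal.
Conclusion: NO.

NO


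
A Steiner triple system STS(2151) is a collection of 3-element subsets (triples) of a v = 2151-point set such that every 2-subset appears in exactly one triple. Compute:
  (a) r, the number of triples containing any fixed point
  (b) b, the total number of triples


An STS(v) is a 2-(v, 3, 1) BIBD: block size k = 3, λ = 1.
Replication: r(k − 1) = λ(v − 1) ⇒ r·2 = 2151 − 1 = 2150 ⇒ r = 1075.
Block count: b = v(v − 1)/6 = 2151·2150/6 = 4624650/6 = 770775.

r = 1075, b = 770775.


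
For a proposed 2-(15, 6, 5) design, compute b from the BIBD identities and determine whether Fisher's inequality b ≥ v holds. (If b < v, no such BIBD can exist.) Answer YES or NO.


b = λv(v − 1)/(k(k − 1)) = 5·15·14/(6·5) = 1050/30 = 35.
Compare with v = 15: b ≥ v, so Fisher's inequality holds.

YES


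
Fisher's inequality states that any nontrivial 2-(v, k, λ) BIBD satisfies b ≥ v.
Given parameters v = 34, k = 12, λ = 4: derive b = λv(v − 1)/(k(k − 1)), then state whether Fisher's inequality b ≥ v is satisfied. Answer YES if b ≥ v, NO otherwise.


r = λ(v − 1)/(k − 1) = 4·33/11 = 12.
b = vr/k = 34·12/12 = 34.
Fisher's inequality: b ≥ v ⇔ 34 ≥ 34? YES.

YES


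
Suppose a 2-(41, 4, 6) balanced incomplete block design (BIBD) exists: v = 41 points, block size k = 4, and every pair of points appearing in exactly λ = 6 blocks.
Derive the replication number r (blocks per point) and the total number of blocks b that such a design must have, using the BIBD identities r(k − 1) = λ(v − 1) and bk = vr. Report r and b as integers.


Any 2-(v, k, λ) BIBD satisfies two necessary conditions:
  (i)  Each point sits in r blocks, and counting incidences through any fixed point gives r(k − 1) = λ(v − 1), so r = λ(v − 1)/(k − 1).
  (ii) Total incidences bk = vr, so b = vr/k.
Step 1: r = λ(v − 1)/(k − 1) = 6·(41 − 1)/(4 − 1) = 6·40/3 = 240/3 = 80.
Step 2: b = vr/k = 41·80/4 = 3280/4 = 820.
Check integrality: r = 80 ∈ Z ✓, b = 820 ∈ Z ✓.
(These identities are necessary conditions: they determine r and b for any design with these parameters, but do not by themselves prove that one exists.)

r = 80, b = 820.


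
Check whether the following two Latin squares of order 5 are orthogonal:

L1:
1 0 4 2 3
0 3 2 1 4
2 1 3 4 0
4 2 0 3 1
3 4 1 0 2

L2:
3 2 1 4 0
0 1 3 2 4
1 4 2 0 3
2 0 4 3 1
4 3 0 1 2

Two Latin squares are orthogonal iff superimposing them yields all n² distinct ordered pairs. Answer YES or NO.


Form the n² = 25 superimposed pairs (L1[i][j], L2[i][j]), row by row (rows and columns indexed from 0):
row 0: (1,3) (0,2) (4,1) (2,4) (3,0)
row 1: (0,0) (3,1) (2,3) (1,2) (4,4)
row 2: (2,1) (1,4) (3,2) (4,0) (0,3)
row 3: (4,2) (2,0) (0,4) (3,3) (1,1)
row 4: (3,4) (4,3) (1,0) (0,1) (2,2)
Orthogonality requires all 25 pairs distinct.
Check by first coordinate: for each symbol s of L1, list the L2 entries in the n cells where L1 = s; they must all differ.
  L1 = 0: L2 entries (in reading order) 2, 0, 3, 4, 1 — all 5 distinct ✓
  L1 = 1: L2 entries (in reading order) 3, 2, 4, 1, 0 — all 5 distinct ✓
  L1 = 2: L2 entries (in reading order) 4, 3, 1, 0, 2 — all 5 distinct ✓
  L1 = 3: L2 entries (in reading order) 0, 1, 2, 3, 4 — all 5 distinct ✓
  L1 = 4: L2 entries (in reading order) 1, 4, 0, 2, 3 — all 5 distinct ✓
Every symbol of L1 meets every symbol of L2 exactly once, so all 25 pairs are distinct (25 of 25).
Conclusion: YES.

YES


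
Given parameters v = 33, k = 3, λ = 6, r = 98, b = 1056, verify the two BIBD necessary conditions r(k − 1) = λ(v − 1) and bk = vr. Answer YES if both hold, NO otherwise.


Condition (i): r(k − 1) = 98·2 = 196; λ(v − 1) = 6·32 = 192. Match? NO.
Condition (ii): bk = 1056·3 = 3168; vr = 33·98 = 3234. Match? NO.
Both conditions hold? NO.

NO


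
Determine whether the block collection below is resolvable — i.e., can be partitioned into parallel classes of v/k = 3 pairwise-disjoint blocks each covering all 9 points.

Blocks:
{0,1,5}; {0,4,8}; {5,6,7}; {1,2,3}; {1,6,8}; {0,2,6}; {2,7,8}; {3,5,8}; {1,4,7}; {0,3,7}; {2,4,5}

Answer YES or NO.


v = 9, block size k = 3, number of blocks = 11.
For resolvability, blocks must partition into parallel classes of size v/k = 3.
Total blocks must therefore be a multiple of 3: 11 = 3·3 + 2 ⇒ not divisible ✗.
Resolvable? NO.

NO


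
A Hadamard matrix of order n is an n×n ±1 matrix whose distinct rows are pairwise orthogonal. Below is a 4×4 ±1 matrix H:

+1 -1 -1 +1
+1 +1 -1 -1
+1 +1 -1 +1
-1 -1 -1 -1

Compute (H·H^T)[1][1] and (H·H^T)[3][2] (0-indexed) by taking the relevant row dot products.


Row 1 of H: [1, 1, -1, -1].
Row 2 of H: [1, 1, -1, 1].
Row 3 of H: [-1, -1, -1, -1].
(H·H^T)[1][1] = Σ_j H[1][j]·H[1][j] = (1)² + (1)² + (-1)² + (-1)² = 1 + 1 + 1 + 1 = 4.
(H·H^T)[3][2] = Σ_j H[3][j]·H[2][j] = (-1)·(1) + (-1)·(1) + (-1)·(-1) + (-1)·(1) = -1 + -1 + 1 + -1 = -2.
Rows 3 and 2 are not orthogonal (dot product = -2 ≠ 0), so H is not a Hadamard matrix.

(1,1) entry = 4; (3,2) entry = -2.


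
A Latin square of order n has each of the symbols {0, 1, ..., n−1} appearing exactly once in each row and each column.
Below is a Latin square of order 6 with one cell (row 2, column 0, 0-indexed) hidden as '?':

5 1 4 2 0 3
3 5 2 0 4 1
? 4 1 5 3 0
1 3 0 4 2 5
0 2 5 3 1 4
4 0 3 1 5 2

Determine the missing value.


Row 2 contains symbols [0, 1, 3, 4, 5] — missing [2].
Column 0 contains symbols [0, 1, 3, 4, 5] — missing [2].
The missing symbol must appear in both missing sets; intersection = [2].
Therefore the hidden value is 2.

Missing value = 2.


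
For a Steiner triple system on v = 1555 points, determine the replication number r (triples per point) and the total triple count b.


An STS(v) is a 2-(v, 3, 1) BIBD: block size k = 3, λ = 1.
Replication: r(k − 1) = λ(v − 1) ⇒ r·2 = 1555 − 1 = 1554 ⇒ r = 777.
Block count: b = v(v − 1)/6 = 1555·1554/6 = 2416470/6 = 402745.
(Check via bk = vr: 402745·3 = 1208235 = 1555·777 = 1208235 ✓.)

r = 777, b = 402745.


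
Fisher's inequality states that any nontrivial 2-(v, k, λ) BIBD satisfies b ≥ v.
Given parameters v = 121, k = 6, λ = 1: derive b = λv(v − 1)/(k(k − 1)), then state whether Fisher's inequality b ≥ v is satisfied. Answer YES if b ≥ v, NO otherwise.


b = λv(v − 1)/(k(k − 1)) = 1·121·120/(6·5) = 14520/30 = 484.
Compare with v = 121: b ≥ v, so Fisher's inequality holds.

YES


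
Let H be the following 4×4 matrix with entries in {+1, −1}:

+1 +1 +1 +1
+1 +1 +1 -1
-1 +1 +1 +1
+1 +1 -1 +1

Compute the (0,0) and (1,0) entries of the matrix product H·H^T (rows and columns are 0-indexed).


Row 0 of H: [1, 1, 1, 1].
Row 1 of H: [1, 1, 1, -1].
(H·H^T)[0][0] = Σ_j H[0][j]·H[0][j] = (1)² + (1)² + (1)² + (1)² = 1 + 1 + 1 + 1 = 4.
(H·H^T)[1][0] = Σ_j H[1][j]·H[0][j] = (1)·(1) + (1)·(1) + (1)·(1) + (-1)·(1) = 1 + 1 + 1 + -1 = 2.
Rows 1 and 0 are not orthogonal (dot product = 2 ≠ 0), so H is not a Hadamard matrix.

(0,0) entry = 4; (1,0) entry = 2.


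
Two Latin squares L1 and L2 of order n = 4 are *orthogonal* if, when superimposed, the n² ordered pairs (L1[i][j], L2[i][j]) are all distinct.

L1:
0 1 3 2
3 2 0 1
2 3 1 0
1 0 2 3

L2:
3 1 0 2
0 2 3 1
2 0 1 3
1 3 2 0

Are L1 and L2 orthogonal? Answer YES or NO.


Form the n² = 16 superimposed pairs (L1[i][j], L2[i][j]), row by row (rows and columns indexed from 0):
row 0: (0,3) (1,1) (3,0) (2,2)
row 1: (3,0) (2,2) (0,3) (1,1)
row 2: (2,2) (3,0) (1,1) (0,3)
row 3: (1,1) (0,3) (2,2) (3,0)
Orthogonality requires all 16 pairs distinct.
But the pair (3,0) repeats: cell (0,2) has L1 = 3, L2 = 0, and cell (1,0) has L1 = 3, L2 = 0.
A repeated pair means some other pair never occurs (only 4 distinct pairs out of 16), so the squares are not orthogonal.
Conclusion: NO.

NO


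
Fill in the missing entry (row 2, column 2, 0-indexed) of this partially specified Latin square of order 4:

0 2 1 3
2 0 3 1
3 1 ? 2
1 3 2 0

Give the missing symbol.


Row 2 contains symbols [1, 2, 3] — missing [0].
Column 2 contains symbols [1, 2, 3] — missing [0].
The missing symbol must appear in both missing sets; intersection = [0].
Therefore the hidden value is 0.

Missing value = 0.


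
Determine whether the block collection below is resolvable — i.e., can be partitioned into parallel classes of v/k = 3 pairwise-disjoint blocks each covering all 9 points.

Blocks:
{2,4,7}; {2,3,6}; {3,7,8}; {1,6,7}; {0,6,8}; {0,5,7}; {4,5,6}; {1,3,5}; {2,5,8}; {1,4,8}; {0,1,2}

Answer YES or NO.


v = 9, block size k = 3, number of blocks = 11.
For resolvability, blocks must partition into parallel classes of size v/k = 3.
Total blocks must therefore be a multiple of 3: 11 = 3·3 + 2 ⇒ not divisible ✗.
Resolvable? NO.

NO


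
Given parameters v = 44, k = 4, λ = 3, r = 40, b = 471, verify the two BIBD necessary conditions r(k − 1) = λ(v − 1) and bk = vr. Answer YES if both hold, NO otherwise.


Condition (i): r(k − 1) = 40·3 = 120; λ(v − 1) = 3·43 = 129. Match? NO.
Condition (ii): bk = 471·4 = 1884; vr = 44·40 = 1760. Match? NO.
Both conditions hold? NO.

NO


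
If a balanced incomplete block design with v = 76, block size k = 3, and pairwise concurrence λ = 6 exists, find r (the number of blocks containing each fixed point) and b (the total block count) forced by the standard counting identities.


Any 2-(v, k, λ) BIBD satisfies two necessary conditions:
  (i)  Each point sits in r blocks, and counting incidences through any fixed point gives r(k − 1) = λ(v − 1), so r = λ(v − 1)/(k − 1).
  (ii) Total incidences bk = vr, so b = vr/k.
Step 1: r = λ(v − 1)/(k − 1) = 6·(76 − 1)/(3 − 1) = 6·75/2 = 450/2 = 225.
Step 2: b = vr/k = 76·225/3 = 17100/3 = 5700.
Check integrality: r = 225 ∈ Z ✓, b = 5700 ∈ Z ✓.
(These identities are necessary conditions: they determine r and b for any design with these parameters, but do not by themselves prove that one exists.)

r = 225, b = 5700.


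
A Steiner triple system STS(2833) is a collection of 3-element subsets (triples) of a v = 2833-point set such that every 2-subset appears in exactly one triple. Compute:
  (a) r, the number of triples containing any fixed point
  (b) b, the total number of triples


An STS(v) is a 2-(v, 3, 1) BIBD: block size k = 3, λ = 1.
Replication: r(k − 1) = λ(v − 1) ⇒ r·2 = 2833 − 1 = 2832 ⇒ r = 1416.
Block count: b = v(v − 1)/6 = 2833·2832/6 = 8023056/6 = 1337176.

r = 1416, b = 1337176.


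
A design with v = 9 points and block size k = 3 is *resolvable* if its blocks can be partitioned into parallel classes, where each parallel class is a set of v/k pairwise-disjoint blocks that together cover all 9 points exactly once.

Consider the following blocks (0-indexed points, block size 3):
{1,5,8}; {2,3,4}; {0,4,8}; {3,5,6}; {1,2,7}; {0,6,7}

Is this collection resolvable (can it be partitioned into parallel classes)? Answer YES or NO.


v = 9, block size k = 3, number of blocks = 6.
For resolvability, blocks must partition into parallel classes of size v/k = 3.
Total blocks must therefore be a multiple of 3: 6 = 3·2 + 0 ⇒ divisible ✓.
Greedy packing gives 2 candidate class(es). Each should be a full parallel class (size 3, covers all 9 points).
  Class 1 (3 blocks): {1,5,8}; {2,3,4}; {0,6,7}. Points covered: [0, 1, 2, 3, 4, 5, 6, 7, 8].
  Class 2 (3 blocks): {0,4,8}; {3,5,6}; {1,2,7}. Points covered: [0, 1, 2, 3, 4, 5, 6, 7, 8].
All classes full (size 3)? YES. All classes cover every point? YES.
Resolvable? YES.

YES


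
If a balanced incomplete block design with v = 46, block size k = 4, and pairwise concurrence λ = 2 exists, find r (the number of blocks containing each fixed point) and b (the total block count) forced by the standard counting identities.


Any 2-(v, k, λ) BIBD satisfies two necessary conditions:
  (i)  Each point sits in r blocks, and counting incidences through any fixed point gives r(k − 1) = λ(v − 1), so r = λ(v − 1)/(k − 1).
  (ii) Total incidences bk = vr, so b = vr/k.
Step 1: r = λ(v − 1)/(k − 1) = 2·(46 − 1)/(4 − 1) = 2·45/3 = 90/3 = 30.
Step 2: b = vr/k = 46·30/4 = 1380/4 = 345.
Check integrality: r = 30 ∈ Z ✓, b = 345 ∈ Z ✓.
(These identities are necessary conditions: they determine r and b for any design with these parameters, but do not by themselves prove that one exists.)

r = 30, b = 345.


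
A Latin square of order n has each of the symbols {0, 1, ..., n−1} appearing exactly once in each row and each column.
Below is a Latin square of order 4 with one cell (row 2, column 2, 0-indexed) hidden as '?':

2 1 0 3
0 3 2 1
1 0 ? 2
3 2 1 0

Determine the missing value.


Row 2 contains symbols [0, 1, 2] — missing [3].
Column 2 contains symbols [0, 1, 2] — missing [3].
The missing symbol must appear in both missing sets; intersection = [3].
Therefore the hidden value is 3.

Missing value = 3.


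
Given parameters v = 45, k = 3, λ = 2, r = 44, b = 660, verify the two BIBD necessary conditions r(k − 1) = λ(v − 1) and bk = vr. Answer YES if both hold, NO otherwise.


Condition (i): r(k − 1) = 44·2 = 88; λ(v − 1) = 2·44 = 88. Match? YES.
Condition (ii): bk = 660·3 = 1980; vr = 45·44 = 1980. Match? YES.
Both conditions hold? YES.

YES


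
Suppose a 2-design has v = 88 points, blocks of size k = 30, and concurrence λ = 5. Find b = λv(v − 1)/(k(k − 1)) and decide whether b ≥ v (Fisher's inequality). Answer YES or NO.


b = λv(v − 1)/(k(k − 1)) = 5·88·87/(30·29) = 38280/870 = 44.
Compare with v = 88: b < v, so Fisher's inequality fails.

NO


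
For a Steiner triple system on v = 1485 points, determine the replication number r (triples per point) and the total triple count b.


An STS(v) is a 2-(v, 3, 1) BIBD: block size k = 3, λ = 1.
Replication: r(k − 1) = λ(v − 1) ⇒ r·2 = 1485 − 1 = 1484 ⇒ r = 742.
Block count: bk = vr ⇒ b·3 = 1485·742 = 1101870 ⇒ b = 367290.
(Check via b = v(v − 1)/6 = 1485·1484/6 = 2203740/6 = 367290.)

r = 742, b = 367290.


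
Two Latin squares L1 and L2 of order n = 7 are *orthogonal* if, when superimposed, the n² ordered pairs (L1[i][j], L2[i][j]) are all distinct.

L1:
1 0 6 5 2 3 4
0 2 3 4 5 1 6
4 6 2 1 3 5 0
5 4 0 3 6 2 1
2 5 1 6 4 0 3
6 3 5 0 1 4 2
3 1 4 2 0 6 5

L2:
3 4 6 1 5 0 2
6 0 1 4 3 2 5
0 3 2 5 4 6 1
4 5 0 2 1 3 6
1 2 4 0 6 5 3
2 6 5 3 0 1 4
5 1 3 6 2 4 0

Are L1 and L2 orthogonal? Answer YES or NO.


Form the n² = 49 superimposed pairs (L1[i][j], L2[i][j]), row by row (rows and columns indexed from 0):
row 0: (1,3) (0,4) (6,6) (5,1) (2,5) (3,0) (4,2)
row 1: (0,6) (2,0) (3,1) (4,4) (5,3) (1,2) (6,5)
row 2: (4,0) (6,3) (2,2) (1,5) (3,4) (5,6) (0,1)
row 3: (5,4) (4,5) (0,0) (3,2) (6,1) (2,3) (1,6)
row 4: (2,1) (5,2) (1,4) (6,0) (4,6) (0,5) (3,3)
row 5: (6,2) (3,6) (5,5) (0,3) (1,0) (4,1) (2,4)
row 6: (3,5) (1,1) (4,3) (2,6) (0,2) (6,4) (5,0)
Orthogonality requires all 49 pairs distinct.
Check by first coordinate: for each symbol s of L1, list the L2 entries in the n cells where L1 = s; they must all differ.
  L1 = 0: L2 entries (in reading order) 4, 6, 1, 0, 5, 3, 2 — all 7 distinct ✓
  L1 = 1: L2 entries (in reading order) 3, 2, 5, 6, 4, 0, 1 — all 7 distinct ✓
  L1 = 2: L2 entries (in reading order) 5, 0, 2, 3, 1, 4, 6 — all 7 distinct ✓
  L1 = 3: L2 entries (in reading order) 0, 1, 4, 2, 3, 6, 5 — all 7 distinct ✓
  L1 = 4: L2 entries (in reading order) 2, 4, 0, 5, 6, 1, 3 — all 7 distinct ✓
  L1 = 5: L2 entries (in reading order) 1, 3, 6, 4, 2, 5, 0 — all 7 distinct ✓
  L1 = 6: L2 entries (in reading order) 6, 5, 3, 1, 0, 2, 4 — all 7 distinct ✓
Every symbol of L1 meets every symbol of L2 exactly once, so all 49 pairs are distinct (49 of 49).
Conclusion: YES.

YES


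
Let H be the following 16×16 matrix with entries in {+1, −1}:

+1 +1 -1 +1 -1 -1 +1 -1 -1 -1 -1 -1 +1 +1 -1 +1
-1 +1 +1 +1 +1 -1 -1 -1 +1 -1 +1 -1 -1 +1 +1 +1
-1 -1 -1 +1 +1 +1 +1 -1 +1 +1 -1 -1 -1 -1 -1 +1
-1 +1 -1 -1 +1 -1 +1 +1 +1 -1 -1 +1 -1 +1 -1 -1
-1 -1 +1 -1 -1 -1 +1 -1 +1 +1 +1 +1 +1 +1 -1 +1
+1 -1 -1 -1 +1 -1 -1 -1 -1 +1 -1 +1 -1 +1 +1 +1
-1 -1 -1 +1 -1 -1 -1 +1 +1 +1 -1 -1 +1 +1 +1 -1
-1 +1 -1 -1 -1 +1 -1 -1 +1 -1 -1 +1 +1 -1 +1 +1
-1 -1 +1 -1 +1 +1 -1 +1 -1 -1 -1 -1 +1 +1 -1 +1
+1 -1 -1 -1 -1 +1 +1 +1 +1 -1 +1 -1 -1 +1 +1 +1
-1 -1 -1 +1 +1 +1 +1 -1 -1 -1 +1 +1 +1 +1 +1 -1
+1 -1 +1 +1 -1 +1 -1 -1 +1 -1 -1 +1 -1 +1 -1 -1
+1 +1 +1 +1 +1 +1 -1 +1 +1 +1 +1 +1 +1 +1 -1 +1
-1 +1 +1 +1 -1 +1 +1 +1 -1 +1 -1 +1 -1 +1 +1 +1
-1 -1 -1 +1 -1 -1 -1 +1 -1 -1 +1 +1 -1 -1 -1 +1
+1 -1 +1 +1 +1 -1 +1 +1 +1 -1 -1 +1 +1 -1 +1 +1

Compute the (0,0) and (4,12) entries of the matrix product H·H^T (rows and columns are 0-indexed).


Row 0 of H: [1, 1, -1, 1, -1, -1, 1, -1, -1, -1, -1, -1, 1, 1, -1, 1].
Row 4 of H: [-1, -1, 1, -1, -1, -1, 1, -1, 1, 1, 1, 1, 1, 1, -1, 1].
Row 12 of H: [1, 1, 1, 1, 1, 1, -1, 1, 1, 1, 1, 1, 1, 1, -1, 1].
(H·H^T)[0][0] = Σ_j H[0][j]·H[0][j] = (1)² + (1)² + (-1)² + (1)² + (-1)² + (-1)² + (1)² + (-1)² + (-1)² + (-1)² + (-1)² + (-1)² + (1)² + (1)² + (-1)² + (1)² = 1 + 1 + 1 + 1 + 1 + 1 + 1 + 1 + 1 + 1 + 1 + 1 + 1 + 1 + 1 + 1 = 16.
(H·H^T)[4][12] = Σ_j H[4][j]·H[12][j] = (-1)·(1) + (-1)·(1) + (1)·(1) + (-1)·(1) + (-1)·(1) + (-1)·(1) + (1)·(-1) + (-1)·(1) + (1)·(1) + (1)·(1) + (1)·(1) + (1)·(1) + (1)·(1) + (1)·(1) + (-1)·(-1) + (1)·(1) = -1 + -1 + 1 + -1 + -1 + -1 + -1 + -1 + 1 + 1 + 1 + 1 + 1 + 1 + 1 + 1 = 2.
Rows 4 and 12 are not orthogonal (dot product = 2 ≠ 0), so H is not a Hadamard matrix.

(0,0) entry = 16; (4,12) entry = 2.


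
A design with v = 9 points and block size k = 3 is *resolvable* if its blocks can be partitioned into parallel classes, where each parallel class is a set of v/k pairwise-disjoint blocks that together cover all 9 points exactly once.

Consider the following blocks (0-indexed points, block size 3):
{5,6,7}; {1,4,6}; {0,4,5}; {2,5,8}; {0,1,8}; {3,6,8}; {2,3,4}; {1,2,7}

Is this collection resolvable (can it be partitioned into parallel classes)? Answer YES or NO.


v = 9, block size k = 3, number of blocks = 8.
For resolvability, blocks must partition into parallel classes of size v/k = 3.
Total blocks must therefore be a multiple of 3: 8 = 3·2 + 2 ⇒ not divisible ✗.
Resolvable? NO.

NO


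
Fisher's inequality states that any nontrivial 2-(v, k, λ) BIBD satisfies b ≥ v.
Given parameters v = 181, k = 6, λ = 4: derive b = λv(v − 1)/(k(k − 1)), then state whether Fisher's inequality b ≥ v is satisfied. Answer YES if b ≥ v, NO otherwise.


r = λ(v − 1)/(k − 1) = 4·180/5 = 144.
b = vr/k = 181·144/6 = 4344.
Fisher's inequality: b ≥ v ⇔ 4344 ≥ 181? YES.

YES


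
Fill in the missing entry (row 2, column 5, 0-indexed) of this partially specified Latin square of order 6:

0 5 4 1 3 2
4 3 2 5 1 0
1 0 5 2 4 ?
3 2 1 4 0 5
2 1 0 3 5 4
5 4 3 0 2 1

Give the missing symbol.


Row 2 contains symbols [0, 1, 2, 4, 5] — missing [3].
Column 5 contains symbols [0, 1, 2, 4, 5] — missing [3].
The missing symbol must appear in both missing sets; intersection = [3].
Therefore the hidden value is 3.

Missing value = 3.
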